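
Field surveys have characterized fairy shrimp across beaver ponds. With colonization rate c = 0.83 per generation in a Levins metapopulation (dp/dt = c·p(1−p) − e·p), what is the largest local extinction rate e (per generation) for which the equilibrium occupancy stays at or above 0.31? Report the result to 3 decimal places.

1 − e/c ≥ 0.31 ⇒ e ≤ c(1 − 0.31) = 0.83 × 0.6900.
e_max = 0.5727.

0.573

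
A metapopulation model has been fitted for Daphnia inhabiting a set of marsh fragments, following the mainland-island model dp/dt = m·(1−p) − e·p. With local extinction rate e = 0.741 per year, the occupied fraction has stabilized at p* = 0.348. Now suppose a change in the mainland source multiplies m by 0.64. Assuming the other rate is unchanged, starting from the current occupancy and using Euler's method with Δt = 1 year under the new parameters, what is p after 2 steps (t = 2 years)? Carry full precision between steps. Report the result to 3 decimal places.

Balance m(1−p*) = e·p* gives m = e·p*/(1−p*) = 0.741×0.34800/0.65200 = 0.39550.
Starting from p₀ = 0.34800; update p ← p + (dp/dt)·Δt with the new parameters.
step 1: Δp = -0.09283, p = 0.25517
step 2: Δp = -0.00055, p = 0.25462

0.255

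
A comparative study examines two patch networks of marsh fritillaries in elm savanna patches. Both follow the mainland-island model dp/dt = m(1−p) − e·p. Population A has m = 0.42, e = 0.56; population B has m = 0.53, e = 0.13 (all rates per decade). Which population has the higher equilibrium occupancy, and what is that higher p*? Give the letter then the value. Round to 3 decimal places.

A: p*_A = m/(m+e) = 0.42/0.9800 = 0.4286.
B: p*_B = 0.53/0.6600 = 0.8030.
B is higher at 0.8030.

B, 0.803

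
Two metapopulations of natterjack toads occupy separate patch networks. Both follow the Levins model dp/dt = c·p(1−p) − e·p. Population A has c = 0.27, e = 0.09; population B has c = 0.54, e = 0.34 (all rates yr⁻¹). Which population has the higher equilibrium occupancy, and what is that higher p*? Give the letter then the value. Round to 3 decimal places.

A, 0.667

A: p*_A = 1 − 0.09/0.27 = 0.6667.
B: p*_B = 1 − 0.34/0.54 = 0.3704.
A is higher at 0.6667.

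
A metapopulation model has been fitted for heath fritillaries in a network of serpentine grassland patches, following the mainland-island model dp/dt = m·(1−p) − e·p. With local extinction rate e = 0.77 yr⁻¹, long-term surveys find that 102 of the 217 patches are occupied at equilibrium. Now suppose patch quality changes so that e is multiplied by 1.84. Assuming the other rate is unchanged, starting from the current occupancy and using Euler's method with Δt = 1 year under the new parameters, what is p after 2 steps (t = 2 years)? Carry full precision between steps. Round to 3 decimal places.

Observed p* = 102/217 = 0.47005.
Balance m(1−p*) = e·p* gives m = e·p*/(1−p*) = 0.77×0.47005/0.52995 = 0.68296.
Starting from p₀ = 0.47005; update p ← p + (dp/dt)·Δt with the new parameters.
step 1: Δp = -0.30403, p = 0.16602
step 2: Δp = +0.33435, p = 0.50037

0.500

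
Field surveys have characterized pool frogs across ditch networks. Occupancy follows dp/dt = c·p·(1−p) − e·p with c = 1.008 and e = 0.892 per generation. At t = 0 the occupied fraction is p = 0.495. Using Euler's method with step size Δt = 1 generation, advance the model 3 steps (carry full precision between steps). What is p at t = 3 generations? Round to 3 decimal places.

Update rule: p ← p + [c·p·(1−p) − e·p]·Δt with Δt = 1.
step 1: Δp = -0.18957, p = 0.30543
step 2: Δp = -0.05861, p = 0.24683
step 3: Δp = -0.03278, p = 0.21405

0.214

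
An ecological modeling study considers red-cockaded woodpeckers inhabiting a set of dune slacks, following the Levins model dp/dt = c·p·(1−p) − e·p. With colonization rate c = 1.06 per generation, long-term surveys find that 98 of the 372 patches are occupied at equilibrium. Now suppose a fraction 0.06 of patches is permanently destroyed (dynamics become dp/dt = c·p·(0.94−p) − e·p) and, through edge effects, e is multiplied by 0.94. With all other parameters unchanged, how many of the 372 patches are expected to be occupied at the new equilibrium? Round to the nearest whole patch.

Observed p* = 98/372 = 0.26344.
Balance c(1−p*) = e gives e = 1.06×(1 − 0.26344) = 0.78075.
New p* = 0.94 − e/c = 0.94 − 0.73391/1.06000 = 0.24763.
Expected occupied = 372 × 0.24763 = 92.12 ≈ 92.

92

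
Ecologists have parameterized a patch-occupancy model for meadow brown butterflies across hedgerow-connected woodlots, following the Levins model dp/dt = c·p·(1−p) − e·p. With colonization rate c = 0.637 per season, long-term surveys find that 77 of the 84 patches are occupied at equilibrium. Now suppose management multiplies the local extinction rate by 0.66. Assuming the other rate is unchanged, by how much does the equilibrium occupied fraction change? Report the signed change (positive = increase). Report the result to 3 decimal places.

Observed p* = 77/84 = 0.91667.
Balance c(1−p*) = e gives e = 0.637×(1 − 0.91667) = 0.05308.
New p* = 1 − e/c = 1 − 0.03503/0.63700 = 0.94501.
Δp* = 0.94501 − 0.91667 = +0.02834.

0.028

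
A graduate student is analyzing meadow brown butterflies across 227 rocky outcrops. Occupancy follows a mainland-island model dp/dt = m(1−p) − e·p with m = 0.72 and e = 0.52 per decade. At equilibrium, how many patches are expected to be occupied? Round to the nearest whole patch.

p* = m/(m+e) = 0.72/1.2400 = 0.5806.
Expected occupied patches = N × p* = 227 × 0.5806 = 131.81 ≈ 132.

132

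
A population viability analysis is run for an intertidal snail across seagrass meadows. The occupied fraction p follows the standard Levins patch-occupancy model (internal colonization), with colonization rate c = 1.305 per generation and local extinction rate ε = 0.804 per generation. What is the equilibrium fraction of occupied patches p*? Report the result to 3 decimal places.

Setting dp/dt = 0 and dividing through by p* gives c·(1−p*) = ε.
So p* = 1 − ε/c = 1 − 0.804/1.305 = 1 − 0.6161 = 0.3839.

0.384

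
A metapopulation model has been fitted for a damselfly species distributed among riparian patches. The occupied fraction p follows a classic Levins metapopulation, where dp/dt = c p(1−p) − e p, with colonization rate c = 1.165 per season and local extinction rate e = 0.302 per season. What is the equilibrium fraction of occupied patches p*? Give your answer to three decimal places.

At equilibrium, colonization balances extinction: c·p*·(1−p*) = e·p*.
So p* = 1 − e/c = 1 − 0.302/1.165 = 1 − 0.2592 = 0.7408.

0.741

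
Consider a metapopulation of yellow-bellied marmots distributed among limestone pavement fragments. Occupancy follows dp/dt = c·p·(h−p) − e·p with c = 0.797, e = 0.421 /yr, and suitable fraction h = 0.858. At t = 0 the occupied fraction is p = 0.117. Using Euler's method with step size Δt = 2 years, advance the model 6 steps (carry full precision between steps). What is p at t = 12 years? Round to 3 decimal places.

0.314

Update rule: p ← p + [c·p·(h−p) − e·p]·Δt with Δt = 2.
t = 2: p = 0.11700 + (+0.03968) = 0.15668
t = 4: p = 0.15668 + (+0.04323) = 0.19991
t = 6: p = 0.19991 + (+0.04138) = 0.24129
t = 8: p = 0.24129 + (+0.03403) = 0.27532
t = 10: p = 0.27532 + (+0.02390) = 0.29922
t = 12: p = 0.29922 + (+0.01457) = 0.31379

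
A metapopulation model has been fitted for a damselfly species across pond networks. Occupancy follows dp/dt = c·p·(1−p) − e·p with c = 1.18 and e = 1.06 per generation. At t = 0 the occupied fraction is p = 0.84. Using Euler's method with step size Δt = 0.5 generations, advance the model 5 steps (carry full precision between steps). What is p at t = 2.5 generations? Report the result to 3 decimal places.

0.245

Update rule: p ← p + [c·p·(1−p) − e·p]·Δt with Δt = 0.5.
step 1: Δp = -0.36590, p = 0.47410
step 2: Δp = -0.10417, p = 0.36993
step 3: Δp = -0.05854, p = 0.31138
step 4: Δp = -0.03852, p = 0.27286
step 5: Δp = -0.02756, p = 0.24531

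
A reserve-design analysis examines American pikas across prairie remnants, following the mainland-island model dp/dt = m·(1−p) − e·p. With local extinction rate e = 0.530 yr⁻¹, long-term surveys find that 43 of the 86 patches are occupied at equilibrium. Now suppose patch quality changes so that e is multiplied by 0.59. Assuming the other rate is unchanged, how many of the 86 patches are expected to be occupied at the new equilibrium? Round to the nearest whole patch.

54

Observed p* = 43/86 = 0.50000.
Balance m(1−p*) = e·p* gives m = e·p*/(1−p*) = 0.530×0.50000/0.50000 = 0.53000.
New p* = m/(m+e) = 0.53000/(0.53000+0.31270) = 0.62893.
Expected occupied = 86 × 0.62893 = 54.09 ≈ 54.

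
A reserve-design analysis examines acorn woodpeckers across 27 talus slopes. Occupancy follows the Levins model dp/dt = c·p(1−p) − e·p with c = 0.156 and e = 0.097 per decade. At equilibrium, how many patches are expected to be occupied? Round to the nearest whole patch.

10

p* = 1 − e/c = 1 − 0.097/0.156 = 0.3782.
Expected occupied patches = N × p* = 27 × 0.3782 = 10.21 ≈ 10.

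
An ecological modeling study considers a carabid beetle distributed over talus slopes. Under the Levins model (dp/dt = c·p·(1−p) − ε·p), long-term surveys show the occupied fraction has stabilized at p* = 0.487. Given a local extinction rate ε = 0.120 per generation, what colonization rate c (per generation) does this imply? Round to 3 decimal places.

At equilibrium c(1−p*) = ε, so c = ε/(1−p*).
c = 0.120/(1 − 0.487) = 0.120/0.5130 = 0.2339.

0.234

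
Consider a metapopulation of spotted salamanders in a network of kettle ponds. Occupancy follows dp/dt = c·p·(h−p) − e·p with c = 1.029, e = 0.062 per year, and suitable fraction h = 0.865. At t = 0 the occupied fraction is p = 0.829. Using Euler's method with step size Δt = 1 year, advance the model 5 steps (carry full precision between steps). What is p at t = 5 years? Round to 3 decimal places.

Update rule: p ← p + [c·p·(h−p) − e·p]·Δt with Δt = 1.
p: 0.82900 → 0.80831  (Δp = -0.02069)
p: 0.80831 → 0.80535  (Δp = -0.00296)
p: 0.80535 → 0.80485  (Δp = -0.00050)
p: 0.80485 → 0.80476  (Δp = -0.00009)
p: 0.80476 → 0.80475  (Δp = -0.00001)

0.805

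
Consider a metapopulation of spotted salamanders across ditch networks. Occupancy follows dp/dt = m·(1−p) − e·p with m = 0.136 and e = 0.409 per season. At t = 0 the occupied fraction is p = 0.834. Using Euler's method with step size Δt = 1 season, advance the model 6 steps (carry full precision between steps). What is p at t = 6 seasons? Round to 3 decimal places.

0.255

Update rule: p ← p + [m·(1−p) − e·p]·Δt with Δt = 1.
p: 0.83400 → 0.51547  (Δp = -0.31853)
p: 0.51547 → 0.37054  (Δp = -0.14493)
p: 0.37054 → 0.30460  (Δp = -0.06594)
p: 0.30460 → 0.27459  (Δp = -0.03000)
p: 0.27459 → 0.26094  (Δp = -0.01365)
p: 0.26094 → 0.25473  (Δp = -0.00621)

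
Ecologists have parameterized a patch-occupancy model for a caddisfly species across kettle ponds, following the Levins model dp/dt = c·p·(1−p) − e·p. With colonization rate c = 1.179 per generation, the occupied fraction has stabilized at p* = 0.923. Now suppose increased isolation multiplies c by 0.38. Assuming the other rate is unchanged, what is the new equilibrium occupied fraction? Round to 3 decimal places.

0.797

Balance c(1−p*) = e gives e = 1.179×(1 − 0.92300) = 0.09078.
New p* = 1 − e/c = 1 − 0.09078/0.44802 = 0.79738.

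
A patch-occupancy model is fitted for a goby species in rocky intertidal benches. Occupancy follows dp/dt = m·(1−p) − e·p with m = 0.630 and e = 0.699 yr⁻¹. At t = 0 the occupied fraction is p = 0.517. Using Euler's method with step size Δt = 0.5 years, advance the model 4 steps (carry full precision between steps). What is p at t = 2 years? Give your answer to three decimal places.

0.475

Update rule: p ← p + [m·(1−p) − e·p]·Δt with Δt = 0.5.
step 1: Δp = -0.02855, p = 0.48845
step 2: Δp = -0.00958, p = 0.47888
step 3: Δp = -0.00321, p = 0.47566
step 4: Δp = -0.00108, p = 0.47458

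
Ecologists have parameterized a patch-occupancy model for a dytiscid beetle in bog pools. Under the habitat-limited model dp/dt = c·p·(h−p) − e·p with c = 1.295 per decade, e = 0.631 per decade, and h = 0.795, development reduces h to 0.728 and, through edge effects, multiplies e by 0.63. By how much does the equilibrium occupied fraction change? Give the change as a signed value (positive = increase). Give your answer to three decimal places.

Before: p* = h − e/c = 0.795 − 0.631/1.295 = 0.795 − 0.4873 = 0.3077.
After: c = 1.295, e = 0.39753, h = 0.728; p* = 0.728 − 0.39753/1.295 = 0.4210.
Δp* = 0.4210 − 0.3077 = +0.1133.

0.113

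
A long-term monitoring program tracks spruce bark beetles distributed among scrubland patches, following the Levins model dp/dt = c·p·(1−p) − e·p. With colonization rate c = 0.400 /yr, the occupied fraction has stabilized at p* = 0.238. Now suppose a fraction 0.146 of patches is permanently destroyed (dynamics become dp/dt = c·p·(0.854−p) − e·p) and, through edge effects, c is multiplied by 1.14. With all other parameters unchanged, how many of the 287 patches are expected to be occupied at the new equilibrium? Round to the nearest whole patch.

53

Balance c(1−p*) = e gives e = 0.400×(1 − 0.23800) = 0.30480.
New p* = 0.854 − e/c = 0.854 − 0.30480/0.45600 = 0.18558.
Expected occupied = 287 × 0.18558 = 53.26 ≈ 53.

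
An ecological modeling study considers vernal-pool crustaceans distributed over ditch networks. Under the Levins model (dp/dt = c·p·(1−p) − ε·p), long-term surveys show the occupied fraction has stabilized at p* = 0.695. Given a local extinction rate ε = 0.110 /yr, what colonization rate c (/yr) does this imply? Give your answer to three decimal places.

0.361

At equilibrium c(1−p*) = ε, so c = ε/(1−p*).
c = 0.110/(1 − 0.695) = 0.110/0.3050 = 0.3607.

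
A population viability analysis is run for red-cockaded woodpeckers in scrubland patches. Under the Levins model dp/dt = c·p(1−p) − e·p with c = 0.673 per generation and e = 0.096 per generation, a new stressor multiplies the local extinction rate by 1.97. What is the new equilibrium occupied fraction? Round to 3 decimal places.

Before: p* = 1 − 0.096/0.673 = 0.8574.
After the change, c = 0.673, e = 0.18912, so p* = 1 − 0.18912/0.673 = 0.7190.

0.719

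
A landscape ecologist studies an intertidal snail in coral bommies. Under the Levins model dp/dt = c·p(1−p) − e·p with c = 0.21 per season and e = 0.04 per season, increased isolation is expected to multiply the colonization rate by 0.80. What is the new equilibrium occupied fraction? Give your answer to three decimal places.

Before: p* = 1 − 0.04/0.21 = 0.8095.
After the change, c = 0.168, e = 0.04, so p* = 1 − 0.04/0.168 = 0.7619.

0.762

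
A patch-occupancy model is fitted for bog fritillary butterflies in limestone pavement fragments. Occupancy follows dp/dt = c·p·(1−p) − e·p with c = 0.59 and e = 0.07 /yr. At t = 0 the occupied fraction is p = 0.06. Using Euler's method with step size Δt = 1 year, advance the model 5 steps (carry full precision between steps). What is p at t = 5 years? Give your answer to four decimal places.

0.3622

Update rule: p ← p + [c·p·(1−p) − e·p]·Δt with Δt = 1.
  1  |  dp/dt·Δt = +0.029076  |  p_1 = 0.089076
  2  |  dp/dt·Δt = +0.041638  |  p_2 = 0.130714
  3  |  dp/dt·Δt = +0.057891  |  p_3 = 0.188605
  4  |  dp/dt·Δt = +0.077087  |  p_4 = 0.265692
  5  |  dp/dt·Δt = +0.096510  |  p_5 = 0.362202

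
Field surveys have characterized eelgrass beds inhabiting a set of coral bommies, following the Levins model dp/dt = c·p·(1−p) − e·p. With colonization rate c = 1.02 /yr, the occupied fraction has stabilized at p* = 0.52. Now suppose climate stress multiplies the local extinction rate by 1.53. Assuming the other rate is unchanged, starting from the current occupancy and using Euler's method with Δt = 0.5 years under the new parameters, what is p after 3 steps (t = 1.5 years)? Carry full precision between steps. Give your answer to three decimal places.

Balance c(1−p*) = e gives e = 1.02×(1 − 0.52000) = 0.48960.
Starting from p₀ = 0.52000; update p ← p + (dp/dt)·Δt with the new parameters.
p: 0.52000 → 0.45253  (Δp = -0.06747)
p: 0.45253 → 0.40939  (Δp = -0.04314)
p: 0.40939 → 0.37937  (Δp = -0.03002)

0.379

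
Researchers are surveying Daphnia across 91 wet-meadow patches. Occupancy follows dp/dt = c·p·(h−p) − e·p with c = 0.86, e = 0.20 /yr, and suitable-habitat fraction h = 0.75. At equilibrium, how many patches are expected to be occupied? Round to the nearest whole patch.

47

p* = h − e/c = 0.75 − 0.2326 = 0.5174.
Expected occupied patches = N × p* = 91 × 0.5174 = 47.09 ≈ 47.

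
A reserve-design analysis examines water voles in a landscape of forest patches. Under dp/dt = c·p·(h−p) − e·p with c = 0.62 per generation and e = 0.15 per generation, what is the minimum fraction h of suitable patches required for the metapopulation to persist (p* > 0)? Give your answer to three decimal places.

p* = h − e/c is positive only when h > e/c.
h_min = e/c = 0.15/0.62 = 0.2419.

0.242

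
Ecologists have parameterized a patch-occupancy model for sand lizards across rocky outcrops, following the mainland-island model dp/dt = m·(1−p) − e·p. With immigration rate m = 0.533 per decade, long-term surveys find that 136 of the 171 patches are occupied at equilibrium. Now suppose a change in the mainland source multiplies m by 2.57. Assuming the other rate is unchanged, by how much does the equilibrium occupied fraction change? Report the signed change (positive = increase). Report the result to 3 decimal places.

0.114

Observed p* = 136/171 = 0.79532.
Balance m(1−p*) = e·p* gives e = m(1−p*)/p* = 0.533×0.20468/0.79532 = 0.13717.
New p* = m/(m+e) = 1.36981/(1.36981+0.13717) = 0.90898.
Δp* = 0.90898 − 0.79532 = +0.11366.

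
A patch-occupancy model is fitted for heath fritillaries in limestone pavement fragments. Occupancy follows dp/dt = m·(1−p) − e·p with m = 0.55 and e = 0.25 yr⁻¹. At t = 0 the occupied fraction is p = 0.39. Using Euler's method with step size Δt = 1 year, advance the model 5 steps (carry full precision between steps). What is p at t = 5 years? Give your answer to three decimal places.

0.687

Update rule: p ← p + [m·(1−p) − e·p]·Δt with Δt = 1.
p: 0.39000 → 0.62800  (Δp = +0.23800)
p: 0.62800 → 0.67560  (Δp = +0.04760)
p: 0.67560 → 0.68512  (Δp = +0.00952)
p: 0.68512 → 0.68702  (Δp = +0.00190)
p: 0.68702 → 0.68740  (Δp = +0.00038)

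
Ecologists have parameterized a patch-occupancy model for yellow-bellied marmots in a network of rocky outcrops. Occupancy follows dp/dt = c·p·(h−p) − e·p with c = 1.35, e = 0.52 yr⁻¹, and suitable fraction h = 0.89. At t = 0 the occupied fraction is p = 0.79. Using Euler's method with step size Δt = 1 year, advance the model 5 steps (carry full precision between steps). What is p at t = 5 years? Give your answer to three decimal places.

Update rule: p ← p + [c·p·(h−p) − e·p]·Δt with Δt = 1.
step 1: Δp = -0.30415, p = 0.48585
step 2: Δp = +0.01244, p = 0.49829
step 3: Δp = +0.00439, p = 0.50268
step 4: Δp = +0.00145, p = 0.50413
step 5: Δp = +0.00047, p = 0.50460

0.505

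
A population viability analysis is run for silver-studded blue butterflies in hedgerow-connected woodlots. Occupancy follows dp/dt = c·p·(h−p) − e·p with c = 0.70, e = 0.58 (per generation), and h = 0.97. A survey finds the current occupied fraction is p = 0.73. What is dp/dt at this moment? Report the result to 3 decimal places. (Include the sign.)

Colonization term: c·p·(h−p) = 0.70×0.73×0.2400 = 0.12264.
Extinction term: e·p = 0.42340.
dp/dt = 0.12264 − 0.42340 = -0.30076.

-0.301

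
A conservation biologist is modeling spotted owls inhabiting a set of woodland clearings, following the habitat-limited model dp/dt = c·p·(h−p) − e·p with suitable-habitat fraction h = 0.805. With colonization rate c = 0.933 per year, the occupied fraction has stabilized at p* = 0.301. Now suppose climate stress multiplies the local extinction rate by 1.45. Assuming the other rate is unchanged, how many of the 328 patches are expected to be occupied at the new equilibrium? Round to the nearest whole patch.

Balance c(h−p*) = e gives e = 0.933×(0.805 − 0.30100) = 0.47023.
New p* = 0.805 − e/c = 0.805 − 0.68183/0.93300 = 0.07421.
Expected occupied = 328 × 0.07421 = 24.34 ≈ 24.

24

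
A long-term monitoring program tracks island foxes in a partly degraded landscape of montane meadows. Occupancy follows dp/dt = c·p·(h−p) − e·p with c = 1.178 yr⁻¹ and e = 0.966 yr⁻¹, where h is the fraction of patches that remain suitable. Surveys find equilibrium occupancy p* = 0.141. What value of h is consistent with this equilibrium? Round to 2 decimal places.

0.96

At equilibrium c(h−p*) = e, so h = p* + e/c.
h = 0.141 + 0.966/1.178 = 0.141 + 0.8200 = 0.9610.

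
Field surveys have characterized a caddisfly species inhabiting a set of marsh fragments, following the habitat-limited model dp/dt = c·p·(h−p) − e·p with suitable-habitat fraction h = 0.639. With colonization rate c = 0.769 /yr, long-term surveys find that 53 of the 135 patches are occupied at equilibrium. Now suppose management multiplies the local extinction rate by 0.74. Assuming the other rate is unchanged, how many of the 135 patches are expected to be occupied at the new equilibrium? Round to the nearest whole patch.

62

Observed p* = 53/135 = 0.39259.
Balance c(h−p*) = e gives e = 0.769×(0.639 − 0.39259) = 0.18949.
New p* = 0.639 − e/c = 0.639 − 0.14022/0.76900 = 0.45666.
Expected occupied = 135 × 0.45666 = 61.65 ≈ 62.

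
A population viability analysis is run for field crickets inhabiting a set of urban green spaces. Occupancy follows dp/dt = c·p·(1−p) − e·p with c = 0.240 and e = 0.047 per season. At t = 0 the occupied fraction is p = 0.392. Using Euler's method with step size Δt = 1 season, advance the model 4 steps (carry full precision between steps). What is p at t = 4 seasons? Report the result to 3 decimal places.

0.543

Update rule: p ← p + [c·p·(1−p) − e·p]·Δt with Δt = 1.
p: 0.39200 → 0.43078  (Δp = +0.03878)
p: 0.43078 → 0.46938  (Δp = +0.03860)
p: 0.46938 → 0.50709  (Δp = +0.03771)
p: 0.50709 → 0.54325  (Δp = +0.03615)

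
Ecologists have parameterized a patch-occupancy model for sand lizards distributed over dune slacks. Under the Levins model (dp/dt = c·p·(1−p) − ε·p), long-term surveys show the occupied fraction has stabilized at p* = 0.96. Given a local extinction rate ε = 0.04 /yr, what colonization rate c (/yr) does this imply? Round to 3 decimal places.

At equilibrium c(1−p*) = ε, so c = ε/(1−p*).
c = 0.04/(1 − 0.96) = 0.04/0.0400 = 1.0000.

1.000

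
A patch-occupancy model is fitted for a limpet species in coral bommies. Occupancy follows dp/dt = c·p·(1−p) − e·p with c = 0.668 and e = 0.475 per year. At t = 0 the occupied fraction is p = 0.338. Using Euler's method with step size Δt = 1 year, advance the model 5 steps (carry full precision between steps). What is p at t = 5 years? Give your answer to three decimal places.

Update rule: p ← p + [c·p·(1−p) − e·p]·Δt with Δt = 1.
step 1: Δp = -0.01108, p = 0.32692
step 2: Δp = -0.00830, p = 0.31862
step 3: Δp = -0.00632, p = 0.31230
step 4: Δp = -0.00488, p = 0.30742
step 5: Δp = -0.00380, p = 0.30362

0.304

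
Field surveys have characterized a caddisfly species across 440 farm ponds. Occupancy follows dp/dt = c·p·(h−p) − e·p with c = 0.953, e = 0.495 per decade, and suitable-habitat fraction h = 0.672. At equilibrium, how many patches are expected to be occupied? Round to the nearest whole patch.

67

p* = h − e/c = 0.672 − 0.5194 = 0.1526.
Expected occupied patches = N × p* = 440 × 0.1526 = 67.14 ≈ 67.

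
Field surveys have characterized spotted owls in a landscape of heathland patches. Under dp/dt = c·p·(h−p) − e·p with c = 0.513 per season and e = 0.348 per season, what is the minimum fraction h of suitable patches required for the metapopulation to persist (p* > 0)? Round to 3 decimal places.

p* = h − e/c is positive only when h > e/c.
h_min = e/c = 0.348/0.513 = 0.6784.

0.678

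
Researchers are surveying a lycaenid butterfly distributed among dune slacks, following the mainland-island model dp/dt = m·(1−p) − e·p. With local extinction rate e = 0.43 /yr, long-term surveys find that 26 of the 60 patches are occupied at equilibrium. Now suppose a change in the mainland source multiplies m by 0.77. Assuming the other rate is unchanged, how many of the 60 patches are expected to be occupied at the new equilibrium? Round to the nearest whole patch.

Observed p* = 26/60 = 0.43333.
Balance m(1−p*) = e·p* gives m = e·p*/(1−p*) = 0.43×0.43333/0.56667 = 0.32882.
New p* = m/(m+e) = 0.25319/(0.25319+0.43000) = 0.37060.
Expected occupied = 60 × 0.37060 = 22.24 ≈ 22.

22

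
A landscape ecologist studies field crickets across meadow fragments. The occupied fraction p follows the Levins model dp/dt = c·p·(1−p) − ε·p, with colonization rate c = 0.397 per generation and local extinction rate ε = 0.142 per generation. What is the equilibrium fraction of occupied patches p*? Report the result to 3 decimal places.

0.642

At equilibrium, colonization balances extinction: c·p*·(1−p*) = ε·p*.
So p* = 1 − ε/c = 1 − 0.142/0.397 = 1 − 0.3577 = 0.6423.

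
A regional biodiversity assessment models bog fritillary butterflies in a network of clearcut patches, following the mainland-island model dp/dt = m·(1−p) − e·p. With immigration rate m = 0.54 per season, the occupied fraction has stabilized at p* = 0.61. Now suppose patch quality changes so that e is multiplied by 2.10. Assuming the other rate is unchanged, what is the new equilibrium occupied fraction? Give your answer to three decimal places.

0.427

Balance m(1−p*) = e·p* gives e = m(1−p*)/p* = 0.54×0.39000/0.61000 = 0.34525.
New p* = m/(m+e) = 0.54000/(0.54000+0.72503) = 0.42687.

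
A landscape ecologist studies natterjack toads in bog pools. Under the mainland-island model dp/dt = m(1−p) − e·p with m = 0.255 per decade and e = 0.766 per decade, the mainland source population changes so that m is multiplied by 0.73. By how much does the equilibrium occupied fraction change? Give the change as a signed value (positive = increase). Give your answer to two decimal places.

Before: p* = 0.255/(0.255+0.766) = 0.2498.
After: m = 0.18615, e = 0.766; p* = 0.18615/0.9522 = 0.1955.
Δp* = 0.1955 − 0.2498 = -0.0543.

-0.05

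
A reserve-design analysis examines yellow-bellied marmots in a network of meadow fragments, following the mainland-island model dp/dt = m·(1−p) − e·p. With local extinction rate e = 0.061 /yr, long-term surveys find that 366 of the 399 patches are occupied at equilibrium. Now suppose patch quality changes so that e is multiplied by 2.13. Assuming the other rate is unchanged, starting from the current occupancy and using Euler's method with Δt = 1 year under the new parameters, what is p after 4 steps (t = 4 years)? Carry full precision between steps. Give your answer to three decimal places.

Observed p* = 366/399 = 0.91729.
Balance m(1−p*) = e·p* gives m = e·p*/(1−p*) = 0.061×0.91729/0.08271 = 0.67655.
Starting from p₀ = 0.91729; update p ← p + (dp/dt)·Δt with the new parameters.
t = 1: p = 0.91729 + (-0.06323) = 0.85406
t = 2: p = 0.85406 + (-0.01224) = 0.84183
t = 3: p = 0.84183 + (-0.00237) = 0.83946
t = 4: p = 0.83946 + (-0.00046) = 0.83900

0.839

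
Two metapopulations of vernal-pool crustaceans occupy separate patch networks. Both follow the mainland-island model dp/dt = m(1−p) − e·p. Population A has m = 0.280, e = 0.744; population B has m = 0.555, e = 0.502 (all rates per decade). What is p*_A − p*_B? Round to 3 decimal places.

-0.252

A: p*_A = m/(m+e) = 0.280/1.0240 = 0.2734.
B: p*_B = 0.555/1.0570 = 0.5251.
p*_A − p*_B = 0.2734 − 0.5251 = -0.2516.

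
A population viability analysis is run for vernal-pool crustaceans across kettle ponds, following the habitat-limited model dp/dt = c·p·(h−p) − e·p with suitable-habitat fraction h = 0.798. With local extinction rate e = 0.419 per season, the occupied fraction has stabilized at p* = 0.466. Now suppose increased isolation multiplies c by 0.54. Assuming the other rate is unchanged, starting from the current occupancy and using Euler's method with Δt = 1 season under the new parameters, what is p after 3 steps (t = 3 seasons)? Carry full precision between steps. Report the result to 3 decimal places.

Balance c(h−p*) = e gives c = e/(0.798 − 0.46600) = 0.419/0.33200 = 1.26205.
Starting from p₀ = 0.46600; update p ← p + (dp/dt)·Δt with the new parameters.
  1  |  dp/dt·Δt = -0.089817  |  p_1 = 0.376183
  2  |  dp/dt·Δt = -0.049479  |  p_2 = 0.326704
  3  |  dp/dt·Δt = -0.031955  |  p_3 = 0.294749

0.295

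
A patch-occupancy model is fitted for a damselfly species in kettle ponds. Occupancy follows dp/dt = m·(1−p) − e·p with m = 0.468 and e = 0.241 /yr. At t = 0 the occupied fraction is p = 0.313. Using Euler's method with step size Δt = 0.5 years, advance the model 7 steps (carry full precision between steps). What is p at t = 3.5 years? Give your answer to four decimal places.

0.6439

Update rule: p ← p + [m·(1−p) − e·p]·Δt with Δt = 0.5.
p: 0.31300 → 0.43604  (Δp = +0.12304)
p: 0.43604 → 0.51546  (Δp = +0.07942)
p: 0.51546 → 0.56673  (Δp = +0.05127)
p: 0.56673 → 0.59983  (Δp = +0.03309)
p: 0.59983 → 0.62119  (Δp = +0.02136)
p: 0.62119 → 0.63498  (Δp = +0.01379)
p: 0.63498 → 0.64388  (Δp = +0.00890)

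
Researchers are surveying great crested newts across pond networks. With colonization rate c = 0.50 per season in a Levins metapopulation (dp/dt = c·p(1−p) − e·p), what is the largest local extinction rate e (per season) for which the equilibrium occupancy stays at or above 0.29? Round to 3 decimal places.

1 − e/c ≥ 0.29 ⇒ e ≤ c(1 − 0.29) = 0.50 × 0.7100.
e_max = 0.3550.

0.355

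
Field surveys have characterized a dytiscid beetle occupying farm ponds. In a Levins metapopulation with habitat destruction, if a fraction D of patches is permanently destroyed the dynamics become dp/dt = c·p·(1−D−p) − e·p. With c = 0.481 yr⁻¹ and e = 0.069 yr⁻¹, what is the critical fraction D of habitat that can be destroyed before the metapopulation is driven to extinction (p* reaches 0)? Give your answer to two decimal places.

0.86

The nontrivial equilibrium is p* = (1−D) − e/c; extinction occurs when this hits zero.
So D_crit = 1 − e/c = 1 − 0.069/0.481 = 1 − 0.1435 = 0.8565.
Note this equals the original equilibrium occupancy — the Levins extinction-debt result.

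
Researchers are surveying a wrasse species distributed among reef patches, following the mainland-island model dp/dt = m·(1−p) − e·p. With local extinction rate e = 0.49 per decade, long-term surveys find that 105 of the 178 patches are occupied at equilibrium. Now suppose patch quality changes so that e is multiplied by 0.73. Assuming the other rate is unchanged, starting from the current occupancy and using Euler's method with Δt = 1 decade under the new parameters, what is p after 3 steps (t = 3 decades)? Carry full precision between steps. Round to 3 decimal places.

Observed p* = 105/178 = 0.58989.
Balance m(1−p*) = e·p* gives m = e·p*/(1−p*) = 0.49×0.58989/0.41011 = 0.70479.
Starting from p₀ = 0.58989; update p ← p + (dp/dt)·Δt with the new parameters.
  1  |  dp/dt·Δt = +0.078042  |  p_1 = 0.667930
  2  |  dp/dt·Δt = -0.004877  |  p_2 = 0.663053
  3  |  dp/dt·Δt = +0.000305  |  p_3 = 0.663357

0.663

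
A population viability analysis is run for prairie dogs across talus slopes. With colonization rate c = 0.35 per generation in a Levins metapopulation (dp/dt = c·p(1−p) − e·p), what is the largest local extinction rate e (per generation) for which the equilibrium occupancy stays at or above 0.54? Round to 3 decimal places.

1 − e/c ≥ 0.54 ⇒ e ≤ c(1 − 0.54) = 0.35 × 0.4600.
e_max = 0.1610.

0.161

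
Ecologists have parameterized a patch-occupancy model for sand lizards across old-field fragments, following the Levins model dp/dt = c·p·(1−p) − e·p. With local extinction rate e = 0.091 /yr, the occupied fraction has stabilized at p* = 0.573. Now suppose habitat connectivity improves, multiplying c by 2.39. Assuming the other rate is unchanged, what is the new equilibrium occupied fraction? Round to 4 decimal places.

0.8213

Balance c(1−p*) = e gives c = e/(1 − 0.57300) = 0.091/0.42700 = 0.21311.
New p* = 1 − e/c = 1 − 0.09100/0.50933 = 0.82133.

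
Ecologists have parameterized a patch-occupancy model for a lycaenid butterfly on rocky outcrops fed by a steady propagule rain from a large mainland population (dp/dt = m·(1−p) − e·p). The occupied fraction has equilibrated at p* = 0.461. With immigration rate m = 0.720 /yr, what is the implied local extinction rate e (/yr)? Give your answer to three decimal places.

0.842

At equilibrium m(1−p*) = e·p*, so e = m(1−p*)/p*.
e = 0.720 × 0.5390 / 0.461 = 0.8418.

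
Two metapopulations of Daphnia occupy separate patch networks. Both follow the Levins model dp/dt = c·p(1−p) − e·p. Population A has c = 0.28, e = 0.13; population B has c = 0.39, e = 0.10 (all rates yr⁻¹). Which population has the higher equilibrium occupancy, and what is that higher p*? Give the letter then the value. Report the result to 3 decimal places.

B, 0.744

A: p*_A = 1 − 0.13/0.28 = 0.5357.
B: p*_B = 1 − 0.10/0.39 = 0.7436.
B is higher at 0.7436.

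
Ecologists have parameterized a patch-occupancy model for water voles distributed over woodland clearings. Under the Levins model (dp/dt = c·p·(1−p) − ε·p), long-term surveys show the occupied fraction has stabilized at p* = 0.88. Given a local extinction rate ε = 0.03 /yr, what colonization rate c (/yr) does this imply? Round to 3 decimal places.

0.250

At equilibrium c(1−p*) = ε, so c = ε/(1−p*).
c = 0.03/(1 − 0.88) = 0.03/0.1200 = 0.2500.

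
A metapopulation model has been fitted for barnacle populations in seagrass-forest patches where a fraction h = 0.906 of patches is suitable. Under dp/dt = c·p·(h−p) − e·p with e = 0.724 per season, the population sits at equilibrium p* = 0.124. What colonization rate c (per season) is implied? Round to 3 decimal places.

0.926

At equilibrium c(h−p*) = e, so c = e/(h−p*).
c = 0.724/(0.906 − 0.124) = 0.724/0.7820 = 0.9258.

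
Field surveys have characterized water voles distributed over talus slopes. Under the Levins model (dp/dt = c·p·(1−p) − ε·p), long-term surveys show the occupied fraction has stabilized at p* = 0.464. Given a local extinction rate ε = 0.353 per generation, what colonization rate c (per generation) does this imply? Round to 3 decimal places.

0.659

At equilibrium c(1−p*) = ε, so c = ε/(1−p*).
c = 0.353/(1 − 0.464) = 0.353/0.5360 = 0.6586.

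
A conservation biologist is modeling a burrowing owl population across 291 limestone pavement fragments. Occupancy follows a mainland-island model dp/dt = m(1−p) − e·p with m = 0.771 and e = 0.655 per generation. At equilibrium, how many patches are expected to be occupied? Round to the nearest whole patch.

p* = m/(m+e) = 0.771/1.4260 = 0.5407.
Expected occupied patches = N × p* = 291 × 0.5407 = 157.34 ≈ 157.

157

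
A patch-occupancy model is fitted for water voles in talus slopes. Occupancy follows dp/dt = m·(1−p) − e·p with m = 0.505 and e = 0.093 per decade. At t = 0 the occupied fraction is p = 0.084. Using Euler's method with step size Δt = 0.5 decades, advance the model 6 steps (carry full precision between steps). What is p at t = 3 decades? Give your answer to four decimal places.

0.7542

Update rule: p ← p + [m·(1−p) − e·p]·Δt with Δt = 0.5.
p: 0.08400 → 0.31138  (Δp = +0.22738)
p: 0.31138 → 0.47078  (Δp = +0.15940)
p: 0.47078 → 0.58252  (Δp = +0.11174)
p: 0.58252 → 0.66084  (Δp = +0.07833)
p: 0.66084 → 0.71575  (Δp = +0.05491)
p: 0.71575 → 0.75424  (Δp = +0.03849)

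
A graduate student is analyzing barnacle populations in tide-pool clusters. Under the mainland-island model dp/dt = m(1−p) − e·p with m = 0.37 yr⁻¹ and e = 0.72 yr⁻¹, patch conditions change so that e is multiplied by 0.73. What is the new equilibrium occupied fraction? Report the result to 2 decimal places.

Before: p* = 0.37/(0.37+0.72) = 0.3394.
After: m = 0.37, e = 0.5256; p* = 0.37/0.8956 = 0.4131.

0.41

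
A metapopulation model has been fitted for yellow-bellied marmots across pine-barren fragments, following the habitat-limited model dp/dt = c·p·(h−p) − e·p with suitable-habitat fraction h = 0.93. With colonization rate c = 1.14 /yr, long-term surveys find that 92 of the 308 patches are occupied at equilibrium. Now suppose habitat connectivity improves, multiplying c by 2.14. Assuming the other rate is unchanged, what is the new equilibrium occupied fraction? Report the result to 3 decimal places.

0.635

Observed p* = 92/308 = 0.29870.
Balance c(h−p*) = e gives e = 1.14×(0.93 − 0.29870) = 0.71968.
New p* = 0.93 − e/c = 0.93 − 0.71968/2.43960 = 0.63500.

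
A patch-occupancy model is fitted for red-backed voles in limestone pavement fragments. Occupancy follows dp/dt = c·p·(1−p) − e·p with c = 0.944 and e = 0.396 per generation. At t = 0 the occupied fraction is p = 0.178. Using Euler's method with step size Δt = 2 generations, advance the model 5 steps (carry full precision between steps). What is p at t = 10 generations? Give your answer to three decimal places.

0.580

Update rule: p ← p + [c·p·(1−p) − e·p]·Δt with Δt = 2.
  1  |  dp/dt·Δt = +0.135269  |  p_1 = 0.313269
  2  |  dp/dt·Δt = +0.158059  |  p_2 = 0.471328
  3  |  dp/dt·Δt = +0.097156  |  p_3 = 0.568484
  4  |  dp/dt·Δt = +0.012906  |  p_4 = 0.581390
  5  |  dp/dt·Δt = -0.000967  |  p_5 = 0.580422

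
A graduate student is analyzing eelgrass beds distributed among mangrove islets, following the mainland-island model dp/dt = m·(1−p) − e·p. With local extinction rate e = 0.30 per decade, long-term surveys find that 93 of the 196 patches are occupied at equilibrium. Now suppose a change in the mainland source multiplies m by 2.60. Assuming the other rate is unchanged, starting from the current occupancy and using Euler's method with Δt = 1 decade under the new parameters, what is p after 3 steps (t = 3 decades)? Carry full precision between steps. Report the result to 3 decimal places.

Observed p* = 93/196 = 0.47449.
Balance m(1−p*) = e·p* gives m = e·p*/(1−p*) = 0.30×0.47449/0.52551 = 0.27087.
Starting from p₀ = 0.47449; update p ← p + (dp/dt)·Δt with the new parameters.
step 1: Δp = +0.22776, p = 0.70224
step 2: Δp = -0.00097, p = 0.70127
step 3: Δp = +0.00000, p = 0.70128

0.701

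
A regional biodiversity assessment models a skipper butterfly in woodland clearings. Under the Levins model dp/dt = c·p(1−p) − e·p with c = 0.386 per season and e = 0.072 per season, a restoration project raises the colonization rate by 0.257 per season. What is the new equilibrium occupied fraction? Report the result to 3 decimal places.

Before: p* = 1 − 0.072/0.386 = 0.8135.
After the change, c = 0.643, e = 0.072, so p* = 1 − 0.072/0.643 = 0.8880.

0.888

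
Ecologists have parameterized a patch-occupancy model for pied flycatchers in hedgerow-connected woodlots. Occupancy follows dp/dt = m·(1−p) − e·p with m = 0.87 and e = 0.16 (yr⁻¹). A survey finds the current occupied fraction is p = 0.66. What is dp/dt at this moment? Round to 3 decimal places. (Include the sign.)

Colonization term: m·(1−p) = 0.87×0.3400 = 0.29580.
Extinction term: e·p = 0.10560.
dp/dt = 0.29580 − 0.10560 = 0.19020.

0.190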